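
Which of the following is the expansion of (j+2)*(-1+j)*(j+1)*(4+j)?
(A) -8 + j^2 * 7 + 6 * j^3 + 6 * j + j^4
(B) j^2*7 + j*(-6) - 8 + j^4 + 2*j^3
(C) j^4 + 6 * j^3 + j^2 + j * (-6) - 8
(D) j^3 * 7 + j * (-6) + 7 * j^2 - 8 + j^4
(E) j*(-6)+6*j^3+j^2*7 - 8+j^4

Expanding (j+2)*(-1+j)*(j+1)*(4+j):
= j*(-6)+6*j^3+j^2*7 - 8+j^4
E) j*(-6)+6*j^3+j^2*7 - 8+j^4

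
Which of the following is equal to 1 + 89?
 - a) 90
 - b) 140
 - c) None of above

1 + 89 = 90
a) 90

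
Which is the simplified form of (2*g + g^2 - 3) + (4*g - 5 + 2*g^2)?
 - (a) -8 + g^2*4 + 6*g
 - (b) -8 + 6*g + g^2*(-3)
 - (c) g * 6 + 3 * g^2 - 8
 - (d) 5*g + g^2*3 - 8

Adding the polynomials and combining like terms:
(2*g + g^2 - 3) + (4*g - 5 + 2*g^2)
= g * 6 + 3 * g^2 - 8
c) g * 6 + 3 * g^2 - 8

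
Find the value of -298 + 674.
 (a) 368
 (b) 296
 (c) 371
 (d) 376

-298 + 674 = 376
d) 376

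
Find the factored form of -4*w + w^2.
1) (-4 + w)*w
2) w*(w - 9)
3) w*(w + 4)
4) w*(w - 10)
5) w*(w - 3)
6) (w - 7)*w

We need to factor -4*w + w^2.
The factored form is (-4 + w)*w.
1) (-4 + w)*w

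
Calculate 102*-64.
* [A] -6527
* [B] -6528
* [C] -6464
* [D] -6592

102 * -64 = -6528
B) -6528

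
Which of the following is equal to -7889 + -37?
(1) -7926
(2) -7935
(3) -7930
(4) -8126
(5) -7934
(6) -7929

-7889 + -37 = -7926
1) -7926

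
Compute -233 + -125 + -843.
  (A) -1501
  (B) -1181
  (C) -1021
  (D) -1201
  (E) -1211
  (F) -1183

First: -233 + -125 = -358
Then: -358 + -843 = -1201
D) -1201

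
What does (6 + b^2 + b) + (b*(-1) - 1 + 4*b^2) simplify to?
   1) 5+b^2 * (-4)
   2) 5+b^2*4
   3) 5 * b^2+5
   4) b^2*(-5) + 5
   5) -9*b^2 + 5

Adding the polynomials and combining like terms:
(6 + b^2 + b) + (b*(-1) - 1 + 4*b^2)
= 5 * b^2+5
3) 5 * b^2+5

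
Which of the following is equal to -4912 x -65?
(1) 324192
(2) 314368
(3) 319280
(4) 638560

-4912 * -65 = 319280
3) 319280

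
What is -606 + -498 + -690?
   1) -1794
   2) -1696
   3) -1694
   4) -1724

First: -606 + -498 = -1104
Then: -1104 + -690 = -1794
1) -1794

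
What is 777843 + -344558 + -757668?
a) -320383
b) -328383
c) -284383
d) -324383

First: 777843 + -344558 = 433285
Then: 433285 + -757668 = -324383
d) -324383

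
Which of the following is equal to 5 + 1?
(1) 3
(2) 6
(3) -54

5 + 1 = 6
2) 6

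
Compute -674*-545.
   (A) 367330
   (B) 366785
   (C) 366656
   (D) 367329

-674 * -545 = 367330
A) 367330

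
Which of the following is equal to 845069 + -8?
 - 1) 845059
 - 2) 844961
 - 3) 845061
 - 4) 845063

845069 + -8 = 845061
3) 845061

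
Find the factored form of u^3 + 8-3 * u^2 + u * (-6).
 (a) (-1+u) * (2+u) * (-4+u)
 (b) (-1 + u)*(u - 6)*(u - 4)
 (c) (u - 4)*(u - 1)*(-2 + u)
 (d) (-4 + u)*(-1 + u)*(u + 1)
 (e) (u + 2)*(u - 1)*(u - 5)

We need to factor u^3 + 8-3 * u^2 + u * (-6).
The factored form is (-1+u) * (2+u) * (-4+u).
a) (-1+u) * (2+u) * (-4+u)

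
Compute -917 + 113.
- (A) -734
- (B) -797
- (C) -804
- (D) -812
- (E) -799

-917 + 113 = -804
C) -804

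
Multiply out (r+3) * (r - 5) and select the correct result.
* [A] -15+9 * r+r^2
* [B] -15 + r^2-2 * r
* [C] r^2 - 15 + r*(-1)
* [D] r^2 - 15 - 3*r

Expanding (r+3) * (r - 5):
= -15 + r^2-2 * r
B) -15 + r^2-2 * r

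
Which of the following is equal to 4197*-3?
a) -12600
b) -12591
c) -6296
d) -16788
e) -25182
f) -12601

4197 * -3 = -12591
b) -12591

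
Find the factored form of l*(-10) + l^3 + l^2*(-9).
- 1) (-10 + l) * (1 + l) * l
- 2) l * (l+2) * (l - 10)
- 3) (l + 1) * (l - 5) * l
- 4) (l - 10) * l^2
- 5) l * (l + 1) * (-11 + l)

We need to factor l*(-10) + l^3 + l^2*(-9).
The factored form is (-10 + l) * (1 + l) * l.
1) (-10 + l) * (1 + l) * l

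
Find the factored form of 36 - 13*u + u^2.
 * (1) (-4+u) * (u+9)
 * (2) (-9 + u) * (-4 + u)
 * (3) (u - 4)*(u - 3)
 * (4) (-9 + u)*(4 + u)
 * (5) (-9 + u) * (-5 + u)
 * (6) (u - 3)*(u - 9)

We need to factor 36 - 13*u + u^2.
The factored form is (-9 + u) * (-4 + u).
2) (-9 + u) * (-4 + u)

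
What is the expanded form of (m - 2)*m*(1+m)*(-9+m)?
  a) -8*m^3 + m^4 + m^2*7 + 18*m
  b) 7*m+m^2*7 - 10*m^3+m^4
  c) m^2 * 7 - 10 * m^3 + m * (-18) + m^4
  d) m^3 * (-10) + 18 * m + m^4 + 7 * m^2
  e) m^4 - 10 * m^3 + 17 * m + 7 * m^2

Expanding (m - 2)*m*(1+m)*(-9+m):
= m^3 * (-10) + 18 * m + m^4 + 7 * m^2
d) m^3 * (-10) + 18 * m + m^4 + 7 * m^2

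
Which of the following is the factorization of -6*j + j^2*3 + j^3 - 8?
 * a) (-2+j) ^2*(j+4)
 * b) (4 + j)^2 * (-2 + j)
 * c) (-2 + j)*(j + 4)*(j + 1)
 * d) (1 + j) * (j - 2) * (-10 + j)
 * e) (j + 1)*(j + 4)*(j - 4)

We need to factor -6*j + j^2*3 + j^3 - 8.
The factored form is (-2 + j)*(j + 4)*(j + 1).
c) (-2 + j)*(j + 4)*(j + 1)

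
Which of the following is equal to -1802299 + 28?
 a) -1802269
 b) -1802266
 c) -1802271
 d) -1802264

-1802299 + 28 = -1802271
c) -1802271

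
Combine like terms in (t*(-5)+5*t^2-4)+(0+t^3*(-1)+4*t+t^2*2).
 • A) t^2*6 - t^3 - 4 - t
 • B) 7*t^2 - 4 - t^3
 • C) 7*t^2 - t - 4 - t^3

Adding the polynomials and combining like terms:
(t*(-5) + 5*t^2 - 4) + (0 + t^3*(-1) + 4*t + t^2*2)
= 7*t^2 - t - 4 - t^3
C) 7*t^2 - t - 4 - t^3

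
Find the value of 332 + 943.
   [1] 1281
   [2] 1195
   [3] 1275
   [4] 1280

332 + 943 = 1275
3) 1275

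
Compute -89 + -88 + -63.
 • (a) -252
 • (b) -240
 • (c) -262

First: -89 + -88 = -177
Then: -177 + -63 = -240
b) -240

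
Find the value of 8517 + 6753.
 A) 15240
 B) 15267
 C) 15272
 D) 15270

8517 + 6753 = 15270
D) 15270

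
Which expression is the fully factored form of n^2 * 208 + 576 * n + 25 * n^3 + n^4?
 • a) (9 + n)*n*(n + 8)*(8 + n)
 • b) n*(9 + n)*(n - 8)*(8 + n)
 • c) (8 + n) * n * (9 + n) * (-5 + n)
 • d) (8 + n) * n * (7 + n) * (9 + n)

We need to factor n^2 * 208 + 576 * n + 25 * n^3 + n^4.
The factored form is (9 + n)*n*(n + 8)*(8 + n).
a) (9 + n)*n*(n + 8)*(8 + n)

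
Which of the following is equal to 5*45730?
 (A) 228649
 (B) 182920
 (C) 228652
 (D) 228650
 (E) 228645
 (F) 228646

5 * 45730 = 228650
D) 228650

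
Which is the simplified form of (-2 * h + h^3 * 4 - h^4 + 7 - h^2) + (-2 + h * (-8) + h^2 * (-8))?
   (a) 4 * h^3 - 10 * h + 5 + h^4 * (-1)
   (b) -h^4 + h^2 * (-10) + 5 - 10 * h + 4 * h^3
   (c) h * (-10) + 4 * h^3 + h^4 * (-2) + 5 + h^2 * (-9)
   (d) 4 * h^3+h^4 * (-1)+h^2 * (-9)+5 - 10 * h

Adding the polynomials and combining like terms:
(-2*h + h^3*4 - h^4 + 7 - h^2) + (-2 + h*(-8) + h^2*(-8))
= 4 * h^3+h^4 * (-1)+h^2 * (-9)+5 - 10 * h
d) 4 * h^3+h^4 * (-1)+h^2 * (-9)+5 - 10 * h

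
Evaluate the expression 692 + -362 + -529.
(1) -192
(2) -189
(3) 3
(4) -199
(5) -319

First: 692 + -362 = 330
Then: 330 + -529 = -199
4) -199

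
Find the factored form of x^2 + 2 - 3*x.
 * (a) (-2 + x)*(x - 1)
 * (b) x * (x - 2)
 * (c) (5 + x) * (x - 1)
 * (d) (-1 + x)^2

We need to factor x^2 + 2 - 3*x.
The factored form is (-2 + x)*(x - 1).
a) (-2 + x)*(x - 1)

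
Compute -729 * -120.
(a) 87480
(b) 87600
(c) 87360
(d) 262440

-729 * -120 = 87480
a) 87480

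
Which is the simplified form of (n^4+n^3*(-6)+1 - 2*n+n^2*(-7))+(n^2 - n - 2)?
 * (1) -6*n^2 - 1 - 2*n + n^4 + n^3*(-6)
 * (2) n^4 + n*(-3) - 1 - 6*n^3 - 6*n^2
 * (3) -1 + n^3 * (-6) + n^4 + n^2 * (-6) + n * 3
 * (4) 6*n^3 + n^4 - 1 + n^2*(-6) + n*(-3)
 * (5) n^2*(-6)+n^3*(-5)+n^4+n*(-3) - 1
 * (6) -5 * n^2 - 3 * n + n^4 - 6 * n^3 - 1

Adding the polynomials and combining like terms:
(n^4 + n^3*(-6) + 1 - 2*n + n^2*(-7)) + (n^2 - n - 2)
= n^4 + n*(-3) - 1 - 6*n^3 - 6*n^2
2) n^4 + n*(-3) - 1 - 6*n^3 - 6*n^2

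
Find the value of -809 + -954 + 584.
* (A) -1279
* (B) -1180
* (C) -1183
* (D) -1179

First: -809 + -954 = -1763
Then: -1763 + 584 = -1179
D) -1179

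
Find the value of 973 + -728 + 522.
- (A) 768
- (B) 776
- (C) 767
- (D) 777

First: 973 + -728 = 245
Then: 245 + 522 = 767
C) 767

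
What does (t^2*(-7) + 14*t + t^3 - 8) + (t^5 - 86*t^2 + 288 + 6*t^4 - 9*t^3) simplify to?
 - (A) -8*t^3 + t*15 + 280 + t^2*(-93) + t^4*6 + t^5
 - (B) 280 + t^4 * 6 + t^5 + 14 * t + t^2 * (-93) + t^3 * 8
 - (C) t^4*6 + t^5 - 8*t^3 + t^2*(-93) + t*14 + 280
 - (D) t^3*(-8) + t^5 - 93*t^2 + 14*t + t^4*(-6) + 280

Adding the polynomials and combining like terms:
(t^2*(-7) + 14*t + t^3 - 8) + (t^5 - 86*t^2 + 288 + 6*t^4 - 9*t^3)
= t^4*6 + t^5 - 8*t^3 + t^2*(-93) + t*14 + 280
C) t^4*6 + t^5 - 8*t^3 + t^2*(-93) + t*14 + 280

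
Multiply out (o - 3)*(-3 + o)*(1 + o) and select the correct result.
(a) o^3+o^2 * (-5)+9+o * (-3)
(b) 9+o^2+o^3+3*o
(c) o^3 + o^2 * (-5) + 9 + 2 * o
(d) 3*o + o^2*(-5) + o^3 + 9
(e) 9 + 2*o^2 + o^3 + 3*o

Expanding (o - 3)*(-3 + o)*(1 + o):
= 3*o + o^2*(-5) + o^3 + 9
d) 3*o + o^2*(-5) + o^3 + 9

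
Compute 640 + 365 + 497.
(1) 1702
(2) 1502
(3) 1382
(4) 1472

First: 640 + 365 = 1005
Then: 1005 + 497 = 1502
2) 1502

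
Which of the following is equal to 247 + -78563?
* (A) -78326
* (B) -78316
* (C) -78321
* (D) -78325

247 + -78563 = -78316
B) -78316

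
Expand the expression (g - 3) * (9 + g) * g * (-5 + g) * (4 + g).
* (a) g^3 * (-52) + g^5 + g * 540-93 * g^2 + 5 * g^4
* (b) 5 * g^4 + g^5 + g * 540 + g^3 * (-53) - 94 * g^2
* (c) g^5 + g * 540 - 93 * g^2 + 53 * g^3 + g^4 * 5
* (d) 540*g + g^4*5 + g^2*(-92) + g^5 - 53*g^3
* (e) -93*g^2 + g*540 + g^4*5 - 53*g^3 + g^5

Expanding (g - 3) * (9 + g) * g * (-5 + g) * (4 + g):
= -93*g^2 + g*540 + g^4*5 - 53*g^3 + g^5
e) -93*g^2 + g*540 + g^4*5 - 53*g^3 + g^5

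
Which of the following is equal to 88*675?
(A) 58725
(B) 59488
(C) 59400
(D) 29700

88 * 675 = 59400
C) 59400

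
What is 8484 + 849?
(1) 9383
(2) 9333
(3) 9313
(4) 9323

8484 + 849 = 9333
2) 9333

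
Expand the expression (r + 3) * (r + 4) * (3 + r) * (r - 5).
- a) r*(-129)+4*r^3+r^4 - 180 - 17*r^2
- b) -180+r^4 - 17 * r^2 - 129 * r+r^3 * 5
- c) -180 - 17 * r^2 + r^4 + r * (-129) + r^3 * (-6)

Expanding (r + 3) * (r + 4) * (3 + r) * (r - 5):
= -180+r^4 - 17 * r^2 - 129 * r+r^3 * 5
b) -180+r^4 - 17 * r^2 - 129 * r+r^3 * 5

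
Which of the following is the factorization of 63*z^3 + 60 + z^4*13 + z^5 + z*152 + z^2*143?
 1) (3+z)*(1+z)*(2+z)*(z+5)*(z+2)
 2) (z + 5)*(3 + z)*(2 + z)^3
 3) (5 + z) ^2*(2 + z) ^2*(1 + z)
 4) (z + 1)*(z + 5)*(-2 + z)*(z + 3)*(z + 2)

We need to factor 63*z^3 + 60 + z^4*13 + z^5 + z*152 + z^2*143.
The factored form is (3+z)*(1+z)*(2+z)*(z+5)*(z+2).
1) (3+z)*(1+z)*(2+z)*(z+5)*(z+2)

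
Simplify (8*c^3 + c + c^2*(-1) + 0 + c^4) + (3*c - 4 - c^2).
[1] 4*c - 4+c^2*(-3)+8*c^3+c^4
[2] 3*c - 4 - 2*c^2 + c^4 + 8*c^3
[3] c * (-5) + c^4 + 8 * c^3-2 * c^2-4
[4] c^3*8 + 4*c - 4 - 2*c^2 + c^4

Adding the polynomials and combining like terms:
(8*c^3 + c + c^2*(-1) + 0 + c^4) + (3*c - 4 - c^2)
= c^3*8 + 4*c - 4 - 2*c^2 + c^4
4) c^3*8 + 4*c - 4 - 2*c^2 + c^4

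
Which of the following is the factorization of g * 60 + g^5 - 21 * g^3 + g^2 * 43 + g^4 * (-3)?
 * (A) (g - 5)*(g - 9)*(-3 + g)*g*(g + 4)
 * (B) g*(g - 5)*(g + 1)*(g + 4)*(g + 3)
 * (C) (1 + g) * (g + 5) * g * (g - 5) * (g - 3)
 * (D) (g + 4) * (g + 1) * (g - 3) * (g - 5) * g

We need to factor g * 60 + g^5 - 21 * g^3 + g^2 * 43 + g^4 * (-3).
The factored form is (g + 4) * (g + 1) * (g - 3) * (g - 5) * g.
D) (g + 4) * (g + 1) * (g - 3) * (g - 5) * g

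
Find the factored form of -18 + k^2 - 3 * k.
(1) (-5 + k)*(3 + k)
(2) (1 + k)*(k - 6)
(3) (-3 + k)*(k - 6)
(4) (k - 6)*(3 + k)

We need to factor -18 + k^2 - 3 * k.
The factored form is (k - 6)*(3 + k).
4) (k - 6)*(3 + k)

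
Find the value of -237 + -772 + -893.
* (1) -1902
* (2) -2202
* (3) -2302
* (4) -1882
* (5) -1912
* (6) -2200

First: -237 + -772 = -1009
Then: -1009 + -893 = -1902
1) -1902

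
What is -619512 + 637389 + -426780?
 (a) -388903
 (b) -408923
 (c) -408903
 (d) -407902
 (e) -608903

First: -619512 + 637389 = 17877
Then: 17877 + -426780 = -408903
c) -408903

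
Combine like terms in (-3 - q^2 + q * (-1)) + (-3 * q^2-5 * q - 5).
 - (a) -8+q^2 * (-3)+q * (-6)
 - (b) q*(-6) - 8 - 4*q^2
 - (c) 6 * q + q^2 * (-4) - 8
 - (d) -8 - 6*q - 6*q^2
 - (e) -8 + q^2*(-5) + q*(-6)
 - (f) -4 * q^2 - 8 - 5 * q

Adding the polynomials and combining like terms:
(-3 - q^2 + q*(-1)) + (-3*q^2 - 5*q - 5)
= q*(-6) - 8 - 4*q^2
b) q*(-6) - 8 - 4*q^2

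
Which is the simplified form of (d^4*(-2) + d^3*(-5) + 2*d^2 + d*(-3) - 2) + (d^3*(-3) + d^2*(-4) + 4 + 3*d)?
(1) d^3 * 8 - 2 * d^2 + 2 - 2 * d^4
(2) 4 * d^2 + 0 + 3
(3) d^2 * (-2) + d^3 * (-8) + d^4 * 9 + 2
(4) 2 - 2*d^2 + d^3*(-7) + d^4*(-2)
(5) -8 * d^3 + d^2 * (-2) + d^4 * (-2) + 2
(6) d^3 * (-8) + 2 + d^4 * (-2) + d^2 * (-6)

Adding the polynomials and combining like terms:
(d^4*(-2) + d^3*(-5) + 2*d^2 + d*(-3) - 2) + (d^3*(-3) + d^2*(-4) + 4 + 3*d)
= -8 * d^3 + d^2 * (-2) + d^4 * (-2) + 2
5) -8 * d^3 + d^2 * (-2) + d^4 * (-2) + 2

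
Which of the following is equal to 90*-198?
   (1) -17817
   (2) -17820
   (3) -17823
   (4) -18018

90 * -198 = -17820
2) -17820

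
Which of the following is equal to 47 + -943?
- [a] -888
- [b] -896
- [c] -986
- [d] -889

47 + -943 = -896
b) -896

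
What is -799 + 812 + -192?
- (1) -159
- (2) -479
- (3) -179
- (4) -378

First: -799 + 812 = 13
Then: 13 + -192 = -179
3) -179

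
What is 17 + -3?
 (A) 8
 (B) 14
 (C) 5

17 + -3 = 14
B) 14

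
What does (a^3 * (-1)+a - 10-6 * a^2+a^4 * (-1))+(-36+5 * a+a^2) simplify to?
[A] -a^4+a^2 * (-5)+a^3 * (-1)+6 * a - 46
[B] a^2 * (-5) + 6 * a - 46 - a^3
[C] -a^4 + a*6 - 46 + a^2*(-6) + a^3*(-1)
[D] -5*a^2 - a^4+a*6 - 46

Adding the polynomials and combining like terms:
(a^3*(-1) + a - 10 - 6*a^2 + a^4*(-1)) + (-36 + 5*a + a^2)
= -a^4+a^2 * (-5)+a^3 * (-1)+6 * a - 46
A) -a^4+a^2 * (-5)+a^3 * (-1)+6 * a - 46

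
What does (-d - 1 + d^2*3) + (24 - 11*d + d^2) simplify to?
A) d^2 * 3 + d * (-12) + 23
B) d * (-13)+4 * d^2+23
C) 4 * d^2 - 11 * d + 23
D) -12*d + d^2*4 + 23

Adding the polynomials and combining like terms:
(-d - 1 + d^2*3) + (24 - 11*d + d^2)
= -12*d + d^2*4 + 23
D) -12*d + d^2*4 + 23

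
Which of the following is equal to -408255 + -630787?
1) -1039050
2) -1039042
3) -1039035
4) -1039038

-408255 + -630787 = -1039042
2) -1039042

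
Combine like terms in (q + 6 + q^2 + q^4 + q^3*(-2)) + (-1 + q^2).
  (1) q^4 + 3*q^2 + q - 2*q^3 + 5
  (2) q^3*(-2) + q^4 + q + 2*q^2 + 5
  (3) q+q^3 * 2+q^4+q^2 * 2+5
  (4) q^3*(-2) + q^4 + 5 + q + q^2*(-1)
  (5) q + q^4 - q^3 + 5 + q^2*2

Adding the polynomials and combining like terms:
(q + 6 + q^2 + q^4 + q^3*(-2)) + (-1 + q^2)
= q^3*(-2) + q^4 + q + 2*q^2 + 5
2) q^3*(-2) + q^4 + q + 2*q^2 + 5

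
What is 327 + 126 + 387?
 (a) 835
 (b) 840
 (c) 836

First: 327 + 126 = 453
Then: 453 + 387 = 840
b) 840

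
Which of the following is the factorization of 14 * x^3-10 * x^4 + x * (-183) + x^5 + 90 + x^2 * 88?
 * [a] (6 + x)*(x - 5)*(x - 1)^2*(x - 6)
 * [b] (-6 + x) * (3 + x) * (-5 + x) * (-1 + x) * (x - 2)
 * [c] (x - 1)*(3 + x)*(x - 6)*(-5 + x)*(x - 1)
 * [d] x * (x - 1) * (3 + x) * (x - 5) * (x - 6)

We need to factor 14 * x^3-10 * x^4 + x * (-183) + x^5 + 90 + x^2 * 88.
The factored form is (x - 1)*(3 + x)*(x - 6)*(-5 + x)*(x - 1).
c) (x - 1)*(3 + x)*(x - 6)*(-5 + x)*(x - 1)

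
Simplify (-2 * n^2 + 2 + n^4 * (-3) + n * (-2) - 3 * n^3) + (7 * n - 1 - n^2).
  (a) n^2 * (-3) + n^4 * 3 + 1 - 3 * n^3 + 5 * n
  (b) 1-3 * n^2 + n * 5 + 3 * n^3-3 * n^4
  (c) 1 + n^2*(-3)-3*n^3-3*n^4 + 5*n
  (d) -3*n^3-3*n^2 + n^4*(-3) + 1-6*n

Adding the polynomials and combining like terms:
(-2*n^2 + 2 + n^4*(-3) + n*(-2) - 3*n^3) + (7*n - 1 - n^2)
= 1 + n^2*(-3)-3*n^3-3*n^4 + 5*n
c) 1 + n^2*(-3)-3*n^3-3*n^4 + 5*n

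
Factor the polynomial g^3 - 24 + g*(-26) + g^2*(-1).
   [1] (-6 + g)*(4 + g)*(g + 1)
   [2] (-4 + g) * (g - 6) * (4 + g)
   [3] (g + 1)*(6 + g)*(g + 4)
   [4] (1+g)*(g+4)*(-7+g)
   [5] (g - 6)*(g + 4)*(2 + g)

We need to factor g^3 - 24 + g*(-26) + g^2*(-1).
The factored form is (-6 + g)*(4 + g)*(g + 1).
1) (-6 + g)*(4 + g)*(g + 1)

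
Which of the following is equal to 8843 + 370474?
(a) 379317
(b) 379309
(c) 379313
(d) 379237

8843 + 370474 = 379317
a) 379317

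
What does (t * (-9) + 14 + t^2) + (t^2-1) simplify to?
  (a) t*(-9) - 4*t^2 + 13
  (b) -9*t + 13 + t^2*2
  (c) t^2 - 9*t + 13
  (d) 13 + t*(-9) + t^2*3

Adding the polynomials and combining like terms:
(t*(-9) + 14 + t^2) + (t^2 - 1)
= -9*t + 13 + t^2*2
b) -9*t + 13 + t^2*2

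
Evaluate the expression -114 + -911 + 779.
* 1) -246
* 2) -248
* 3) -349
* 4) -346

First: -114 + -911 = -1025
Then: -1025 + 779 = -246
1) -246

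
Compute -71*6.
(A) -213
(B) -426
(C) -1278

-71 * 6 = -426
B) -426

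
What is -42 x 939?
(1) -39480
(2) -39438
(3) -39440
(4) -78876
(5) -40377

-42 * 939 = -39438
2) -39438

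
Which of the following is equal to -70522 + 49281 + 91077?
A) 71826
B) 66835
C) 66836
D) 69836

First: -70522 + 49281 = -21241
Then: -21241 + 91077 = 69836
D) 69836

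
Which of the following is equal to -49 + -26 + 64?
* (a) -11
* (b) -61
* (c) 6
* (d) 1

First: -49 + -26 = -75
Then: -75 + 64 = -11
a) -11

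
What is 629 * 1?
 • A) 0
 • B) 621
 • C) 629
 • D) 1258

629 * 1 = 629
C) 629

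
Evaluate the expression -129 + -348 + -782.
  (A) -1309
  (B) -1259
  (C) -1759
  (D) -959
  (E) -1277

First: -129 + -348 = -477
Then: -477 + -782 = -1259
B) -1259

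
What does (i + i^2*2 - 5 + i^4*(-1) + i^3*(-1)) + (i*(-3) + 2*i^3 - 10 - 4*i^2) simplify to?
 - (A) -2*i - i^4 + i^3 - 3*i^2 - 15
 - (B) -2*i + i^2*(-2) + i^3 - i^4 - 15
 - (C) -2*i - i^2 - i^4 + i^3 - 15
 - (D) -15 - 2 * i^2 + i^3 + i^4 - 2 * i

Adding the polynomials and combining like terms:
(i + i^2*2 - 5 + i^4*(-1) + i^3*(-1)) + (i*(-3) + 2*i^3 - 10 - 4*i^2)
= -2*i + i^2*(-2) + i^3 - i^4 - 15
B) -2*i + i^2*(-2) + i^3 - i^4 - 15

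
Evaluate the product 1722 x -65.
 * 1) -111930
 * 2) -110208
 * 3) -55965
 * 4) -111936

1722 * -65 = -111930
1) -111930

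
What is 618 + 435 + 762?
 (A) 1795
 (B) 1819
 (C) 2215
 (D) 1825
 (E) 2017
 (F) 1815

First: 618 + 435 = 1053
Then: 1053 + 762 = 1815
F) 1815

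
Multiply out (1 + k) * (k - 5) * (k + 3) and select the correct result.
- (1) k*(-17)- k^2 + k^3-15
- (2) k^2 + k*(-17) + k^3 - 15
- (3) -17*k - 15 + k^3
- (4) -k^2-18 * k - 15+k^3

Expanding (1 + k) * (k - 5) * (k + 3):
= k*(-17)- k^2 + k^3-15
1) k*(-17)- k^2 + k^3-15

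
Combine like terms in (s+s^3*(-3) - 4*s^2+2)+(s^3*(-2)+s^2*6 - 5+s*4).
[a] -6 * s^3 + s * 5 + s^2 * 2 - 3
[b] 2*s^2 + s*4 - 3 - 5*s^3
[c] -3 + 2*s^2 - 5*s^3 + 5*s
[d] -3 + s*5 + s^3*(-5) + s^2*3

Adding the polynomials and combining like terms:
(s + s^3*(-3) - 4*s^2 + 2) + (s^3*(-2) + s^2*6 - 5 + s*4)
= -3 + 2*s^2 - 5*s^3 + 5*s
c) -3 + 2*s^2 - 5*s^3 + 5*s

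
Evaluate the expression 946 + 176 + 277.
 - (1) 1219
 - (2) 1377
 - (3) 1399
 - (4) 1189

First: 946 + 176 = 1122
Then: 1122 + 277 = 1399
3) 1399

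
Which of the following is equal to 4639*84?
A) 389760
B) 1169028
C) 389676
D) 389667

4639 * 84 = 389676
C) 389676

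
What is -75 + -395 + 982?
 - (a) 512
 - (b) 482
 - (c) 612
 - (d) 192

First: -75 + -395 = -470
Then: -470 + 982 = 512
a) 512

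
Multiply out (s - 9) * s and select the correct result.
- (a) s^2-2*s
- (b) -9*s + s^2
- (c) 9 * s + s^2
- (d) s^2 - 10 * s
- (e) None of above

Expanding (s - 9) * s:
= -9*s + s^2
b) -9*s + s^2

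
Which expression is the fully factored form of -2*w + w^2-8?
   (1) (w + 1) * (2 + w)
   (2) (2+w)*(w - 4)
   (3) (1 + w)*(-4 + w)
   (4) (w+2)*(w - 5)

We need to factor -2*w + w^2-8.
The factored form is (2+w)*(w - 4).
2) (2+w)*(w - 4)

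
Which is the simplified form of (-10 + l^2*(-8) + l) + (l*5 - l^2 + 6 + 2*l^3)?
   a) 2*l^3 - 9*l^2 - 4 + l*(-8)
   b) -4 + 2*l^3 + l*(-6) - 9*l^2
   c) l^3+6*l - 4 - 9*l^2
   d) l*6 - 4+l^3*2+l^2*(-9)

Adding the polynomials and combining like terms:
(-10 + l^2*(-8) + l) + (l*5 - l^2 + 6 + 2*l^3)
= l*6 - 4+l^3*2+l^2*(-9)
d) l*6 - 4+l^3*2+l^2*(-9)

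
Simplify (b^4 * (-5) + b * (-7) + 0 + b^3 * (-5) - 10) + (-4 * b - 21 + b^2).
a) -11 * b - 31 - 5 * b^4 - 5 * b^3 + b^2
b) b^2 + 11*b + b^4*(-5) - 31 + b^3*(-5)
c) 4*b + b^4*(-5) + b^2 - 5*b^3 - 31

Adding the polynomials and combining like terms:
(b^4*(-5) + b*(-7) + 0 + b^3*(-5) - 10) + (-4*b - 21 + b^2)
= -11 * b - 31 - 5 * b^4 - 5 * b^3 + b^2
a) -11 * b - 31 - 5 * b^4 - 5 * b^3 + b^2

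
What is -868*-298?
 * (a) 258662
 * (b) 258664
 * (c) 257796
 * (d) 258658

-868 * -298 = 258664
b) 258664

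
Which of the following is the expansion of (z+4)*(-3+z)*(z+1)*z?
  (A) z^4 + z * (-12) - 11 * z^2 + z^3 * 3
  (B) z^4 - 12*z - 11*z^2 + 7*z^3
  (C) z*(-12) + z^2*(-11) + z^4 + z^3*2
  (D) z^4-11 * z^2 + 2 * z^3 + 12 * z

Expanding (z+4)*(-3+z)*(z+1)*z:
= z*(-12) + z^2*(-11) + z^4 + z^3*2
C) z*(-12) + z^2*(-11) + z^4 + z^3*2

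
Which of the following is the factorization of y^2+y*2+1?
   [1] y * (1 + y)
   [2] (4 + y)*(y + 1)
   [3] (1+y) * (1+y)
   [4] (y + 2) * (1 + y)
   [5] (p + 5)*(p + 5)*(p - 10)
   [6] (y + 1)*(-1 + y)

We need to factor y^2+y*2+1.
The factored form is (1+y) * (1+y).
3) (1+y) * (1+y)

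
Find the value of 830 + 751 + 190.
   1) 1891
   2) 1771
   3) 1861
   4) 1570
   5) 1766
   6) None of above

First: 830 + 751 = 1581
Then: 1581 + 190 = 1771
2) 1771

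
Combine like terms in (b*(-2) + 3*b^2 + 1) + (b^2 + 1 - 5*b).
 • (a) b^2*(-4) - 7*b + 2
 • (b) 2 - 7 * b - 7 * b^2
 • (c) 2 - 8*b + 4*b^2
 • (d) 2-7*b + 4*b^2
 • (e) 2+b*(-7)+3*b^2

Adding the polynomials and combining like terms:
(b*(-2) + 3*b^2 + 1) + (b^2 + 1 - 5*b)
= 2-7*b + 4*b^2
d) 2-7*b + 4*b^2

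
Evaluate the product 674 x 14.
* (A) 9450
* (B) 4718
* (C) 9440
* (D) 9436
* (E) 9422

674 * 14 = 9436
D) 9436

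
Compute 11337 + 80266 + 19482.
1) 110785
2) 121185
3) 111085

First: 11337 + 80266 = 91603
Then: 91603 + 19482 = 111085
3) 111085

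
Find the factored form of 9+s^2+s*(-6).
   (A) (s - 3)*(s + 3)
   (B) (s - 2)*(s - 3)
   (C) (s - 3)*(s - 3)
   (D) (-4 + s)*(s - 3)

We need to factor 9+s^2+s*(-6).
The factored form is (s - 3)*(s - 3).
C) (s - 3)*(s - 3)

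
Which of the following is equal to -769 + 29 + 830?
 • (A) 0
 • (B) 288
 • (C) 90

First: -769 + 29 = -740
Then: -740 + 830 = 90
C) 90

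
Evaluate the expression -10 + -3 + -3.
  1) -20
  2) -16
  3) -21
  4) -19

First: -10 + -3 = -13
Then: -13 + -3 = -16
2) -16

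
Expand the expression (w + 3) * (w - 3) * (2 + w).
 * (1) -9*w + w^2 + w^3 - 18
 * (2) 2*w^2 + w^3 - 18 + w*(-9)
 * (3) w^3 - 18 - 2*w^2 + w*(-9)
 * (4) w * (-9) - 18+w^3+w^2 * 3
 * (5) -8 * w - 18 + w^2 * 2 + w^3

Expanding (w + 3) * (w - 3) * (2 + w):
= 2*w^2 + w^3 - 18 + w*(-9)
2) 2*w^2 + w^3 - 18 + w*(-9)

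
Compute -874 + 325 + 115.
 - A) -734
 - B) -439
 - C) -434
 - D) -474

First: -874 + 325 = -549
Then: -549 + 115 = -434
C) -434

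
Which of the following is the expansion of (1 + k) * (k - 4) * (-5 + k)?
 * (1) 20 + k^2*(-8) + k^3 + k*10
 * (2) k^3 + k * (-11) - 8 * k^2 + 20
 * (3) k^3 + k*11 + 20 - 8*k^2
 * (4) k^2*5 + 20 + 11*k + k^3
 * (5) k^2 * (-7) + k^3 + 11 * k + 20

Expanding (1 + k) * (k - 4) * (-5 + k):
= k^3 + k*11 + 20 - 8*k^2
3) k^3 + k*11 + 20 - 8*k^2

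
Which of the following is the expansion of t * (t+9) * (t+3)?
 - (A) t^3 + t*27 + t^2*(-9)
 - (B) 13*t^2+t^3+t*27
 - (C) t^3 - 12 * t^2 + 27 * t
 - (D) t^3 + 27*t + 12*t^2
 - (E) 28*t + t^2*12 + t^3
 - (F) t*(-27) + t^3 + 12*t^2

Expanding t * (t+9) * (t+3):
= t^3 + 27*t + 12*t^2
D) t^3 + 27*t + 12*t^2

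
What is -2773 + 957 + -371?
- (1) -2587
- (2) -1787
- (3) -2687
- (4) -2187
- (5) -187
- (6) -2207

First: -2773 + 957 = -1816
Then: -1816 + -371 = -2187
4) -2187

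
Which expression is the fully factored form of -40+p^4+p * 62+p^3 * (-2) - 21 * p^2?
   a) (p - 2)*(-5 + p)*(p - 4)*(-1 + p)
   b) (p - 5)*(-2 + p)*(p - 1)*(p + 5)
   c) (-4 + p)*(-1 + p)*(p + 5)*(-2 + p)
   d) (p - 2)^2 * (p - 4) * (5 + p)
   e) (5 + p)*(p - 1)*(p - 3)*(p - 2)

We need to factor -40+p^4+p * 62+p^3 * (-2) - 21 * p^2.
The factored form is (-4 + p)*(-1 + p)*(p + 5)*(-2 + p).
c) (-4 + p)*(-1 + p)*(p + 5)*(-2 + p)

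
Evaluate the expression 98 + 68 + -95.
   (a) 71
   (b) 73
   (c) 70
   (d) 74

First: 98 + 68 = 166
Then: 166 + -95 = 71
a) 71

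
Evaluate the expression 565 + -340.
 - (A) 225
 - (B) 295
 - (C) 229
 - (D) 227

565 + -340 = 225
A) 225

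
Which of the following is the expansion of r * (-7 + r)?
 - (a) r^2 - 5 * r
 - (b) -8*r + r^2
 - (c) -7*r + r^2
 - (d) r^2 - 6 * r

Expanding r * (-7 + r):
= -7*r + r^2
c) -7*r + r^2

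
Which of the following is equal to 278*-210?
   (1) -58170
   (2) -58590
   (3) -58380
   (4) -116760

278 * -210 = -58380
3) -58380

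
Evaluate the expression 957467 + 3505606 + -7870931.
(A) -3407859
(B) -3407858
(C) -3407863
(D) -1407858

First: 957467 + 3505606 = 4463073
Then: 4463073 + -7870931 = -3407858
B) -3407858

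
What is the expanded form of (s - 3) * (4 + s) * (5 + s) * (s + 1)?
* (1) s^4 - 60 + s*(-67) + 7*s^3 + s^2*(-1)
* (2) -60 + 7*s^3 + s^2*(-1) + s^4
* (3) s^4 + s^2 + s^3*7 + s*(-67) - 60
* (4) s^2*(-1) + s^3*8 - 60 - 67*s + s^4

Expanding (s - 3) * (4 + s) * (5 + s) * (s + 1):
= s^4 - 60 + s*(-67) + 7*s^3 + s^2*(-1)
1) s^4 - 60 + s*(-67) + 7*s^3 + s^2*(-1)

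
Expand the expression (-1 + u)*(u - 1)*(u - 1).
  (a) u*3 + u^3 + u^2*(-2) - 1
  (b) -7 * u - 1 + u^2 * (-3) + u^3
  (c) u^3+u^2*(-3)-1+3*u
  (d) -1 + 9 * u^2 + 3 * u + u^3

Expanding (-1 + u)*(u - 1)*(u - 1):
= u^3+u^2*(-3)-1+3*u
c) u^3+u^2*(-3)-1+3*u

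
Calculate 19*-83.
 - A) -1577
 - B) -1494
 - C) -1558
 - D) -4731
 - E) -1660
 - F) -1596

19 * -83 = -1577
A) -1577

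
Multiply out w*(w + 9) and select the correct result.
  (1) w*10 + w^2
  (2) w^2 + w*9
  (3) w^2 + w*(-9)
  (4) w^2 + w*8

Expanding w*(w + 9):
= w^2 + w*9
2) w^2 + w*9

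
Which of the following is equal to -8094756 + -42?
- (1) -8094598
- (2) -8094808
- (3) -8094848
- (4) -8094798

-8094756 + -42 = -8094798
4) -8094798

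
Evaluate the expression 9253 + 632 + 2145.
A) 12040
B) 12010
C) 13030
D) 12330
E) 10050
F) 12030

First: 9253 + 632 = 9885
Then: 9885 + 2145 = 12030
F) 12030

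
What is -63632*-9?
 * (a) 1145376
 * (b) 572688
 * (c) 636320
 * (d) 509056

-63632 * -9 = 572688
b) 572688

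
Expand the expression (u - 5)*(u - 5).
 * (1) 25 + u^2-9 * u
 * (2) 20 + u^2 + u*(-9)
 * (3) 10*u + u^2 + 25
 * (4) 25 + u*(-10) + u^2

Expanding (u - 5)*(u - 5):
= 25 + u*(-10) + u^2
4) 25 + u*(-10) + u^2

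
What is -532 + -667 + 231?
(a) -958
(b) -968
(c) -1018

First: -532 + -667 = -1199
Then: -1199 + 231 = -968
b) -968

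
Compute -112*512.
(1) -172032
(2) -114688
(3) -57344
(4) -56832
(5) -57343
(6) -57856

-112 * 512 = -57344
3) -57344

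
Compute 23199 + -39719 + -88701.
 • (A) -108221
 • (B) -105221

First: 23199 + -39719 = -16520
Then: -16520 + -88701 = -105221
B) -105221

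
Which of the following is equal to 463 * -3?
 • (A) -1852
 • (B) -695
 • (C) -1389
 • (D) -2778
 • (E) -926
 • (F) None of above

463 * -3 = -1389
C) -1389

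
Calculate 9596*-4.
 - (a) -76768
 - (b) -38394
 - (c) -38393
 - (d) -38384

9596 * -4 = -38384
d) -38384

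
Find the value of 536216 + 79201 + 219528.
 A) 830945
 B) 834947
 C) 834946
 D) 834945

First: 536216 + 79201 = 615417
Then: 615417 + 219528 = 834945
D) 834945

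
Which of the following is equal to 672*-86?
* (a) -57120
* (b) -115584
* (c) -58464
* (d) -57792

672 * -86 = -57792
d) -57792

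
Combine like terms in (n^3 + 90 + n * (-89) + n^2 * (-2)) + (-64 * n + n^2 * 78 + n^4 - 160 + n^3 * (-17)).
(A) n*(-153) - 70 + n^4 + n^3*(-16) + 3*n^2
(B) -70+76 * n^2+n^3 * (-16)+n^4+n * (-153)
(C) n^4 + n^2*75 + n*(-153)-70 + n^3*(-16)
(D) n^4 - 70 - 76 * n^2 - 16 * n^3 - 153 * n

Adding the polynomials and combining like terms:
(n^3 + 90 + n*(-89) + n^2*(-2)) + (-64*n + n^2*78 + n^4 - 160 + n^3*(-17))
= -70+76 * n^2+n^3 * (-16)+n^4+n * (-153)
B) -70+76 * n^2+n^3 * (-16)+n^4+n * (-153)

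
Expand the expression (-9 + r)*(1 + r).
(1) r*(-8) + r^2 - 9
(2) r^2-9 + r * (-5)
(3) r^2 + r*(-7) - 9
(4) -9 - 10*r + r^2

Expanding (-9 + r)*(1 + r):
= r*(-8) + r^2 - 9
1) r*(-8) + r^2 - 9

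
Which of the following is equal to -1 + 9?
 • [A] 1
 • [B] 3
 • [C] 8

-1 + 9 = 8
C) 8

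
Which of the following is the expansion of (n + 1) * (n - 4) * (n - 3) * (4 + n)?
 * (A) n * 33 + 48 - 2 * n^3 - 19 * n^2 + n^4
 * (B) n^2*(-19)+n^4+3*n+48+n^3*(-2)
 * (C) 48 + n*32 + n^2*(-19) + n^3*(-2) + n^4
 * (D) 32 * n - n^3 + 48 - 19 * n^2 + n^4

Expanding (n + 1) * (n - 4) * (n - 3) * (4 + n):
= 48 + n*32 + n^2*(-19) + n^3*(-2) + n^4
C) 48 + n*32 + n^2*(-19) + n^3*(-2) + n^4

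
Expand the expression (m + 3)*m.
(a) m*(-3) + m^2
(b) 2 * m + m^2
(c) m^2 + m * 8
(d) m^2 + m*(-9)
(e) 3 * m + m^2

Expanding (m + 3)*m:
= 3 * m + m^2
e) 3 * m + m^2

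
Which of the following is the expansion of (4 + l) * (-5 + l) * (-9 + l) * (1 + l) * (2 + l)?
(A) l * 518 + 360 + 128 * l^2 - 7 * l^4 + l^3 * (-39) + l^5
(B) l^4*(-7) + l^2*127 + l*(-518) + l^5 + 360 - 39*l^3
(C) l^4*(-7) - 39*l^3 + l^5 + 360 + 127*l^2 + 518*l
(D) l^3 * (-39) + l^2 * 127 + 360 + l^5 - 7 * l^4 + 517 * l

Expanding (4 + l) * (-5 + l) * (-9 + l) * (1 + l) * (2 + l):
= l^4*(-7) - 39*l^3 + l^5 + 360 + 127*l^2 + 518*l
C) l^4*(-7) - 39*l^3 + l^5 + 360 + 127*l^2 + 518*l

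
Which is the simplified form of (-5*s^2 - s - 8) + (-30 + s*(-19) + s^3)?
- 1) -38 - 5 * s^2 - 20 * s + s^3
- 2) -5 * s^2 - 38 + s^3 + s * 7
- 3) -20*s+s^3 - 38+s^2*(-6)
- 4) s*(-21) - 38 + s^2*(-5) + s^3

Adding the polynomials and combining like terms:
(-5*s^2 - s - 8) + (-30 + s*(-19) + s^3)
= -38 - 5 * s^2 - 20 * s + s^3
1) -38 - 5 * s^2 - 20 * s + s^3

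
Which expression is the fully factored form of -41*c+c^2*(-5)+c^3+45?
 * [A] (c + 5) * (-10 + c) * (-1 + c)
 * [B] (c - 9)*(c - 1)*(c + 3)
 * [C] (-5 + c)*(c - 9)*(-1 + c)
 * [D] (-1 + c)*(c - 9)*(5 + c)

We need to factor -41*c+c^2*(-5)+c^3+45.
The factored form is (-1 + c)*(c - 9)*(5 + c).
D) (-1 + c)*(c - 9)*(5 + c)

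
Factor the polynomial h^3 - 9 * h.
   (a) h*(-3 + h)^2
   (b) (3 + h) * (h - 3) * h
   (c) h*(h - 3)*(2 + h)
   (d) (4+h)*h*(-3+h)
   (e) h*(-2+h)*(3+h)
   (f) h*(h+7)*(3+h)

We need to factor h^3 - 9 * h.
The factored form is (3 + h) * (h - 3) * h.
b) (3 + h) * (h - 3) * h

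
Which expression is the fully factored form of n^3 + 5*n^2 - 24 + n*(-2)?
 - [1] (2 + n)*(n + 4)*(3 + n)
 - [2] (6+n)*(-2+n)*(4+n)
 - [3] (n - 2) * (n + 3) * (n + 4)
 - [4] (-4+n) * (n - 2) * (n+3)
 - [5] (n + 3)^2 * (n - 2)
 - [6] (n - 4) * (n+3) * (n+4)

We need to factor n^3 + 5*n^2 - 24 + n*(-2).
The factored form is (n - 2) * (n + 3) * (n + 4).
3) (n - 2) * (n + 3) * (n + 4)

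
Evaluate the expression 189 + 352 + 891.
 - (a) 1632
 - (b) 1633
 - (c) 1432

First: 189 + 352 = 541
Then: 541 + 891 = 1432
c) 1432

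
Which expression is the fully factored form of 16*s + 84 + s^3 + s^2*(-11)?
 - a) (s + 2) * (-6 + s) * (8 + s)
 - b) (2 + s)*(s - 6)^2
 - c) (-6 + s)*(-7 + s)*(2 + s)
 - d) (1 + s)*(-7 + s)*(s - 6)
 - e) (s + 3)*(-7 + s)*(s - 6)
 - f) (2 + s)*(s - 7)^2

We need to factor 16*s + 84 + s^3 + s^2*(-11).
The factored form is (-6 + s)*(-7 + s)*(2 + s).
c) (-6 + s)*(-7 + s)*(2 + s)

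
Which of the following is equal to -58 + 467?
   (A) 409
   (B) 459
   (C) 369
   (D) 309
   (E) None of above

-58 + 467 = 409
A) 409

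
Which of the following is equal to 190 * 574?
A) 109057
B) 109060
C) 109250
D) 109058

190 * 574 = 109060
B) 109060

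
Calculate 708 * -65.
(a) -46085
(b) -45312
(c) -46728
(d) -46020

708 * -65 = -46020
d) -46020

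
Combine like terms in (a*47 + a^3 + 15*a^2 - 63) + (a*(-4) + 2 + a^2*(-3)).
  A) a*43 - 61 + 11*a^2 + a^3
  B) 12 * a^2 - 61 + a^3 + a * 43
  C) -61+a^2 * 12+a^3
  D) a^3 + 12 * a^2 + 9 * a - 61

Adding the polynomials and combining like terms:
(a*47 + a^3 + 15*a^2 - 63) + (a*(-4) + 2 + a^2*(-3))
= 12 * a^2 - 61 + a^3 + a * 43
B) 12 * a^2 - 61 + a^3 + a * 43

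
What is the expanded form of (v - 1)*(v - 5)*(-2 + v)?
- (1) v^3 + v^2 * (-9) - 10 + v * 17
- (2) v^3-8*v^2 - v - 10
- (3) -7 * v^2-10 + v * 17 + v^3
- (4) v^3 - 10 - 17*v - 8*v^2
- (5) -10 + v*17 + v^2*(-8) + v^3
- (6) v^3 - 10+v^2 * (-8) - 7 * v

Expanding (v - 1)*(v - 5)*(-2 + v):
= -10 + v*17 + v^2*(-8) + v^3
5) -10 + v*17 + v^2*(-8) + v^3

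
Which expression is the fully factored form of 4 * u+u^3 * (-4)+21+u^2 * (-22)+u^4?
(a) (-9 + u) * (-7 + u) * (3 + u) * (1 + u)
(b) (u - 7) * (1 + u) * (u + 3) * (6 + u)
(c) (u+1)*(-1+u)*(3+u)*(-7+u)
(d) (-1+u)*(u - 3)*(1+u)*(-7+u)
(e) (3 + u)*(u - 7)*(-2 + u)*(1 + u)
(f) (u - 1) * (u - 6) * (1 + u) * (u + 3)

We need to factor 4 * u+u^3 * (-4)+21+u^2 * (-22)+u^4.
The factored form is (u+1)*(-1+u)*(3+u)*(-7+u).
c) (u+1)*(-1+u)*(3+u)*(-7+u)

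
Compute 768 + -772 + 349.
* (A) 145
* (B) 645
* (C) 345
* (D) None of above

First: 768 + -772 = -4
Then: -4 + 349 = 345
C) 345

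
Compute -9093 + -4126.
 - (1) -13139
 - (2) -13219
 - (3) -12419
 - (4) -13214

-9093 + -4126 = -13219
2) -13219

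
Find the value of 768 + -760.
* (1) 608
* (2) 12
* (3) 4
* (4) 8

768 + -760 = 8
4) 8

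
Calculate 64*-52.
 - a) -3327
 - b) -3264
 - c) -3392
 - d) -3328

64 * -52 = -3328
d) -3328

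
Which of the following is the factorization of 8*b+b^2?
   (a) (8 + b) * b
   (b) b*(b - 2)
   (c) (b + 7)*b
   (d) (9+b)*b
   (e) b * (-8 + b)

We need to factor 8*b+b^2.
The factored form is (8 + b) * b.
a) (8 + b) * b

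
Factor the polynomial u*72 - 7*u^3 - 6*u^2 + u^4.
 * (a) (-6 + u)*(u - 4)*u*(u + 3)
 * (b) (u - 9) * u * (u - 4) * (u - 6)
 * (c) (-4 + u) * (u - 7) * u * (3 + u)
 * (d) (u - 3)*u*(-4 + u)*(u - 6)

We need to factor u*72 - 7*u^3 - 6*u^2 + u^4.
The factored form is (-6 + u)*(u - 4)*u*(u + 3).
a) (-6 + u)*(u - 4)*u*(u + 3)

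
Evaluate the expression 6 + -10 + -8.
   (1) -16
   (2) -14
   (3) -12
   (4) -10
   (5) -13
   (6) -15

First: 6 + -10 = -4
Then: -4 + -8 = -12
3) -12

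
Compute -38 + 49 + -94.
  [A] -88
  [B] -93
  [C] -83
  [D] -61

First: -38 + 49 = 11
Then: 11 + -94 = -83
C) -83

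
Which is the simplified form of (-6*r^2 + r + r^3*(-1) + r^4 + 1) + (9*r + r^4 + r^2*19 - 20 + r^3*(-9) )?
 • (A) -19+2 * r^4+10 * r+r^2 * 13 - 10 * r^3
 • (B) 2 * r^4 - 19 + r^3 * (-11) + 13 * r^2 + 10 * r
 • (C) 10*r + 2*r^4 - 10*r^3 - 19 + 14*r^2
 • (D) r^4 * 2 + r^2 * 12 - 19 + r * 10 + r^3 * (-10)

Adding the polynomials and combining like terms:
(-6*r^2 + r + r^3*(-1) + r^4 + 1) + (9*r + r^4 + r^2*19 - 20 + r^3*(-9))
= -19+2 * r^4+10 * r+r^2 * 13 - 10 * r^3
A) -19+2 * r^4+10 * r+r^2 * 13 - 10 * r^3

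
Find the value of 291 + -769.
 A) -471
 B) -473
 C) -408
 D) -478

291 + -769 = -478
D) -478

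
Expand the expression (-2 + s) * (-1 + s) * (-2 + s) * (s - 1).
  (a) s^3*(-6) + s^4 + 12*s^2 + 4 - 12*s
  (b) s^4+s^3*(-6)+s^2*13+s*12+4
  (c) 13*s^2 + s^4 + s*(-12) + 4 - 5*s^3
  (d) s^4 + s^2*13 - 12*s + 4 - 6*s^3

Expanding (-2 + s) * (-1 + s) * (-2 + s) * (s - 1):
= s^4 + s^2*13 - 12*s + 4 - 6*s^3
d) s^4 + s^2*13 - 12*s + 4 - 6*s^3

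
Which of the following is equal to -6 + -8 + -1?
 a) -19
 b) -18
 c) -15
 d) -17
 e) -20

First: -6 + -8 = -14
Then: -14 + -1 = -15
c) -15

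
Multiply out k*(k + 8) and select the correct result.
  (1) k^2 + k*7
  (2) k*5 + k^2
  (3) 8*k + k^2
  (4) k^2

Expanding k*(k + 8):
= 8*k + k^2
3) 8*k + k^2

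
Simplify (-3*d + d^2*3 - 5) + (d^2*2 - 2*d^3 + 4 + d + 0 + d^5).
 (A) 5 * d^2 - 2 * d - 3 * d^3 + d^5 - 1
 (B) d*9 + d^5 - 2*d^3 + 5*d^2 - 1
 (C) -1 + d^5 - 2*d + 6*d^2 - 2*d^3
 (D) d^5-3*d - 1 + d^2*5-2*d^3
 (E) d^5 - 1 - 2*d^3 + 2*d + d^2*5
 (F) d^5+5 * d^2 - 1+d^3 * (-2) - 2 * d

Adding the polynomials and combining like terms:
(-3*d + d^2*3 - 5) + (d^2*2 - 2*d^3 + 4 + d + 0 + d^5)
= d^5+5 * d^2 - 1+d^3 * (-2) - 2 * d
F) d^5+5 * d^2 - 1+d^3 * (-2) - 2 * d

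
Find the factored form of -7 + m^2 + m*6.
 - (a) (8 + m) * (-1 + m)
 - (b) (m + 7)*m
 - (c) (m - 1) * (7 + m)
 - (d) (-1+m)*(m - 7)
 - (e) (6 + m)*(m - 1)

We need to factor -7 + m^2 + m*6.
The factored form is (m - 1) * (7 + m).
c) (m - 1) * (7 + m)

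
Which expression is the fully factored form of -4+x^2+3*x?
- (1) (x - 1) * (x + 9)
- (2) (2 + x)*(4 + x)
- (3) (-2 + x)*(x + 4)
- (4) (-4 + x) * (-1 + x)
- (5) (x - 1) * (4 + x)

We need to factor -4+x^2+3*x.
The factored form is (x - 1) * (4 + x).
5) (x - 1) * (4 + x)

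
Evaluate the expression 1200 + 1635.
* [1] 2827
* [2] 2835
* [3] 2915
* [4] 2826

1200 + 1635 = 2835
2) 2835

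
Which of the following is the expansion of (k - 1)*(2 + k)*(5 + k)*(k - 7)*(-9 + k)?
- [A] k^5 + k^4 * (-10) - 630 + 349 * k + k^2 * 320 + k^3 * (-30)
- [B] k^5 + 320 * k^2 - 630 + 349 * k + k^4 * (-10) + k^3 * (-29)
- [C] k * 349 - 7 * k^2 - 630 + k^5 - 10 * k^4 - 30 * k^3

Expanding (k - 1)*(2 + k)*(5 + k)*(k - 7)*(-9 + k):
= k^5 + k^4 * (-10) - 630 + 349 * k + k^2 * 320 + k^3 * (-30)
A) k^5 + k^4 * (-10) - 630 + 349 * k + k^2 * 320 + k^3 * (-30)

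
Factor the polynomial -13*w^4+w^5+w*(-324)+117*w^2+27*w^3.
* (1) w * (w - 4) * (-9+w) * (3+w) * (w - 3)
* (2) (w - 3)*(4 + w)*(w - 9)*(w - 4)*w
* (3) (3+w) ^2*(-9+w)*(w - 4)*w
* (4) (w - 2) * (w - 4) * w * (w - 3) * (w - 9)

We need to factor -13*w^4+w^5+w*(-324)+117*w^2+27*w^3.
The factored form is w * (w - 4) * (-9+w) * (3+w) * (w - 3).
1) w * (w - 4) * (-9+w) * (3+w) * (w - 3)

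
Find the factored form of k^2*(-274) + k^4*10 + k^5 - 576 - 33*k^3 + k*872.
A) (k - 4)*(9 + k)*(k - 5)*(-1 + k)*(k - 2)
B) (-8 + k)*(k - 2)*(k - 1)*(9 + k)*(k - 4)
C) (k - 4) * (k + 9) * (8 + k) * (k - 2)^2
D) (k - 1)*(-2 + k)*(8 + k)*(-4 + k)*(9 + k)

We need to factor k^2*(-274) + k^4*10 + k^5 - 576 - 33*k^3 + k*872.
The factored form is (k - 1)*(-2 + k)*(8 + k)*(-4 + k)*(9 + k).
D) (k - 1)*(-2 + k)*(8 + k)*(-4 + k)*(9 + k)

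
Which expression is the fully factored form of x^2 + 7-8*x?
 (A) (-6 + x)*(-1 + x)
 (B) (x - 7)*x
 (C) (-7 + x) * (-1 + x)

We need to factor x^2 + 7-8*x.
The factored form is (-7 + x) * (-1 + x).
C) (-7 + x) * (-1 + x)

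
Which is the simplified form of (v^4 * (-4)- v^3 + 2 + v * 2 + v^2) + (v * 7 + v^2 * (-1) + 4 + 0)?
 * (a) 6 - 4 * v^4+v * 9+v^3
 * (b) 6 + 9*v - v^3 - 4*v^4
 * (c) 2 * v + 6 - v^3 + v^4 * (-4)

Adding the polynomials and combining like terms:
(v^4*(-4) - v^3 + 2 + v*2 + v^2) + (v*7 + v^2*(-1) + 4 + 0)
= 6 + 9*v - v^3 - 4*v^4
b) 6 + 9*v - v^3 - 4*v^4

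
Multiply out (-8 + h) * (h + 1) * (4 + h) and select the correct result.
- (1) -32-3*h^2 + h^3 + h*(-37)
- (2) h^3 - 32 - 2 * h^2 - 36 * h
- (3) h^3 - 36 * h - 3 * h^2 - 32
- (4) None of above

Expanding (-8 + h) * (h + 1) * (4 + h):
= h^3 - 36 * h - 3 * h^2 - 32
3) h^3 - 36 * h - 3 * h^2 - 32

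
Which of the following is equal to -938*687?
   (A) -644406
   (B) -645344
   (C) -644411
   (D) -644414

-938 * 687 = -644406
A) -644406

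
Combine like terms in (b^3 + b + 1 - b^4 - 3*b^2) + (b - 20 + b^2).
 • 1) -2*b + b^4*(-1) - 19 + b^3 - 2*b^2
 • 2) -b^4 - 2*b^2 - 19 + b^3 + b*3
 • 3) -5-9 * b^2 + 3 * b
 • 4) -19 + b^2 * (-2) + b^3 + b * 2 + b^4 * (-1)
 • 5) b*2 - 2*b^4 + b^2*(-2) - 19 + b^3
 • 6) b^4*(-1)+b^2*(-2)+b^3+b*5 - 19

Adding the polynomials and combining like terms:
(b^3 + b + 1 - b^4 - 3*b^2) + (b - 20 + b^2)
= -19 + b^2 * (-2) + b^3 + b * 2 + b^4 * (-1)
4) -19 + b^2 * (-2) + b^3 + b * 2 + b^4 * (-1)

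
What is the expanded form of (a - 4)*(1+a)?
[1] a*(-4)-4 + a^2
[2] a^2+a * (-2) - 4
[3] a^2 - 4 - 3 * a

Expanding (a - 4)*(1+a):
= a^2 - 4 - 3 * a
3) a^2 - 4 - 3 * a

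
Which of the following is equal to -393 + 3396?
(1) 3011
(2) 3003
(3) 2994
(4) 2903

-393 + 3396 = 3003
2) 3003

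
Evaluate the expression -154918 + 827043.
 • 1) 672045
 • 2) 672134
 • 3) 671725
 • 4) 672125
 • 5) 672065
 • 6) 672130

-154918 + 827043 = 672125
4) 672125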